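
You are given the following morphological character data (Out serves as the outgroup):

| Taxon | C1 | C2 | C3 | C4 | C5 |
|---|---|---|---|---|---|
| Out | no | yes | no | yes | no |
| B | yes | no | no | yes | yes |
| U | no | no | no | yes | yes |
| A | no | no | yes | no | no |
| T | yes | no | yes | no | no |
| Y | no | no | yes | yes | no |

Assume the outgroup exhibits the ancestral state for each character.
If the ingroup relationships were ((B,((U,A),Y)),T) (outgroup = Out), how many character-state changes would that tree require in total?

10

Map each character onto ((B,((U,A),Y)),T) (rooted by Out) and count the minimum state changes it requires (Fitch parsimony):
C1: 2; C2: 1; C3: 3; C4: 2; C5: 2.
Total tree length = 10.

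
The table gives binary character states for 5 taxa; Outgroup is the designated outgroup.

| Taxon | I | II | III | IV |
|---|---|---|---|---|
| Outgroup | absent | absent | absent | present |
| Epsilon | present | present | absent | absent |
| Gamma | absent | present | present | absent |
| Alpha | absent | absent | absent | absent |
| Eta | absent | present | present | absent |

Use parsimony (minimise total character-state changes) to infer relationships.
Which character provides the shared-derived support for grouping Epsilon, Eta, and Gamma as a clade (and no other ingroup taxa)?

Character polarity is set by the outgroup: the derived state is whichever differs from the outgroup's state, so for IV the derived state is 'absent', and for the remaining characters it is 'present'.
I (derived state 'present') is unique to Epsilon (autapomorphy; uninformative for grouping).
Only Epsilon, Eta, and Gamma show the derived state 'present' for II, supporting them as a clade.
III: derived state 'present' in Eta and Gamma only — synapomorphy for {Eta, Gamma}.
All ingroup taxa share the derived state 'absent' for IV; it defines the ingroup but does not resolve relationships within it.
Most parsimonious ingroup topology: ((Epsilon,(Gamma,Eta)),Alpha).
The clade {Epsilon, Eta, Gamma} is supported by II: its derived state 'present' occurs in exactly those taxa and in no other taxon (including the outgroup).

II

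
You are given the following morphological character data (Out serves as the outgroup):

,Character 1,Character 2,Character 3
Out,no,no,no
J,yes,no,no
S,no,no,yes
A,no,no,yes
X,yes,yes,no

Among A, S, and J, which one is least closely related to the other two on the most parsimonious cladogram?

The outgroup has state 'no' for every character, so 'yes' is the derived state throughout.
Character 1 (derived state 'yes') is shared by J and X — a synapomorphy uniting that clade.
Character 2 (derived state 'yes') is unique to X (autapomorphy; uninformative for grouping).
Character 3 (derived state 'yes') is shared by A and S — a synapomorphy uniting that clade.
Most parsimonious ingroup topology: ((J,X),(S,A)).
A and S share a more recent common ancestor with each other than either does with J, so J is the least closely related of the three.

J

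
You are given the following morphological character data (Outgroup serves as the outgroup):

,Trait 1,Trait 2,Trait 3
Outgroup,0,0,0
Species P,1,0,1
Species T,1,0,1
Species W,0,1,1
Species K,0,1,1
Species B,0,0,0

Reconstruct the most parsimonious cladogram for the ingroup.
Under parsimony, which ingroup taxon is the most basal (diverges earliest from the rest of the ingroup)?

Species B

The outgroup has state '0' for every character, so '1' is the derived state throughout.
Trait 1 (derived state '1') is shared by Species P and Species T — a synapomorphy uniting that clade.
Only Species K and Species W show the derived state '1' for Trait 2, supporting them as a clade.
Trait 3: derived state '1' in Species K, Species P, Species T, and Species W only — synapomorphy for {Species K, Species P, Species T, Species W}.
Most parsimonious ingroup topology: (((Species P,Species T),(Species W,Species K)),Species B).
Species B is sister to the clade containing all other ingroup taxa, so it is the earliest-diverging (most basal) ingroup lineage.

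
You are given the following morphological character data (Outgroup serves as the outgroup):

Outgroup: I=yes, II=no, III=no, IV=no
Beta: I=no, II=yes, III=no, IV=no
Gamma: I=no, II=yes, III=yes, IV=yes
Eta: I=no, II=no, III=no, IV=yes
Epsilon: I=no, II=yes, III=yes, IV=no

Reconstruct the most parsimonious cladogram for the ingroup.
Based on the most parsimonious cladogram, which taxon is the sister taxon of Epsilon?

Character polarity is set by the outgroup: the derived state is whichever differs from the outgroup's state, so for I the derived state is 'no', and for the remaining characters it is 'yes'.
All ingroup taxa share the derived state 'no' for I; it defines the ingroup but does not resolve relationships within it.
Only Beta, Epsilon, and Gamma show the derived state 'yes' for II, supporting them as a clade.
III (derived state 'yes') is shared by Epsilon and Gamma — a synapomorphy uniting that clade.
IV (state 'yes') occurs in Eta and Gamma but conflicts with the nesting implied by the other characters — most parsimoniously interpreted as homoplasy.
Most parsimonious ingroup topology: ((Beta,(Gamma,Epsilon)),Eta).
Epsilon and Gamma form a cherry on this tree, so they are sister taxa.

Gamma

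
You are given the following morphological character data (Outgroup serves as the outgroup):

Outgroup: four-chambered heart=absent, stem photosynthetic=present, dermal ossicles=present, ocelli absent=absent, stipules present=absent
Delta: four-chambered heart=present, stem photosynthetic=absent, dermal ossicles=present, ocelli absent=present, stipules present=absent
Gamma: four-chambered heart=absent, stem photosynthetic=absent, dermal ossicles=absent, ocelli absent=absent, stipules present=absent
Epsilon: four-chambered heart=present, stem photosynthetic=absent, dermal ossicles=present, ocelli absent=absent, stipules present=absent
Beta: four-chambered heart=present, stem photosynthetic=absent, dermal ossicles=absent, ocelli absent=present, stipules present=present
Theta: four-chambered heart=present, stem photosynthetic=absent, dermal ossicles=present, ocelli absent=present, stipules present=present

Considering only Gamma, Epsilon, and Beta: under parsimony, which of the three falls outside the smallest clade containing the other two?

Character polarity is set by the outgroup: the derived state is whichever differs from the outgroup's state, so for stem photosynthetic, dermal ossicles the derived state is 'absent', and for the remaining characters it is 'present'.
Only Beta, Delta, Epsilon, and Theta show the derived state 'present' for four-chambered heart, supporting them as a clade.
stem photosynthetic (derived state 'absent') is shared by all ingroup taxa — unites the whole ingroup.
dermal ossicles groups Beta and Gamma, which is incompatible with the clades supported by the remaining characters; treating it as convergent (homoplasy) costs fewer steps than any alternative tree.
Only Beta, Delta, and Theta show the derived state 'present' for ocelli absent, supporting them as a clade.
stipules present (derived state 'present') is shared by Beta and Theta — a synapomorphy uniting that clade.
Most parsimonious ingroup topology: (((Delta,(Beta,Theta)),Epsilon),Gamma).
Beta and Epsilon share a more recent common ancestor with each other than either does with Gamma, so Gamma is the least closely related of the three.

Gamma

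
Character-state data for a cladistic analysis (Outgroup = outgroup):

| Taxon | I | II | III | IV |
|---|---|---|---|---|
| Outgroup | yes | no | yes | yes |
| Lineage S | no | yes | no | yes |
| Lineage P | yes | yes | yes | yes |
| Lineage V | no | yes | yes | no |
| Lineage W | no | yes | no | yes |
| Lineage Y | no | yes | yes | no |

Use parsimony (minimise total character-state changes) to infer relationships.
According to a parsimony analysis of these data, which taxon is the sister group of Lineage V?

Lineage Y

Character polarity is set by the outgroup: the derived state is whichever differs from the outgroup's state, so for I, III, IV the derived state is 'no', and for the remaining characters it is 'yes'.
Only Lineage S, Lineage V, Lineage W, and Lineage Y show the derived state 'no' for I, supporting them as a clade.
II (derived state 'yes') is shared by all ingroup taxa — unites the whole ingroup.
III: derived state 'no' in Lineage S and Lineage W only — synapomorphy for {Lineage S, Lineage W}.
IV (derived state 'no') is shared by Lineage V and Lineage Y — a synapomorphy uniting that clade.
Most parsimonious ingroup topology: (((Lineage S,Lineage W),(Lineage V,Lineage Y)),Lineage P).
Lineage V and Lineage Y form a cherry on this tree, so they are sister taxa.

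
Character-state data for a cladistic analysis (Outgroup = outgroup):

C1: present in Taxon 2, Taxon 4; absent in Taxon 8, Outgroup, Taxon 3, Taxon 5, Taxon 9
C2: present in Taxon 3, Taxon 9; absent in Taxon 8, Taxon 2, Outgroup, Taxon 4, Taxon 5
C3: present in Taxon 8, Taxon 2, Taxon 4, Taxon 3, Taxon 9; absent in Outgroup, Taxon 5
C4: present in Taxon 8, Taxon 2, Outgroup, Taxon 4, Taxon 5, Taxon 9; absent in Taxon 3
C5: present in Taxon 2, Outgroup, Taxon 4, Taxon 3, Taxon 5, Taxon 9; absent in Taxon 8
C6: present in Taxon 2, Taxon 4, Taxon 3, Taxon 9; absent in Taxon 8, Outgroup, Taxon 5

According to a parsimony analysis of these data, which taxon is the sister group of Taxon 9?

Character polarity is set by the outgroup: the derived state is whichever differs from the outgroup's state, so for C4, C5 the derived state is 'absent', and for the remaining characters it is 'present'.
Only Taxon 2 and Taxon 4 show the derived state 'present' for C1, supporting them as a clade.
C2: derived state 'present' in Taxon 3 and Taxon 9 only — synapomorphy for {Taxon 3, Taxon 9}.
C3 (derived state 'present') is shared by Taxon 2, Taxon 3, Taxon 4, Taxon 8, and Taxon 9 — a synapomorphy uniting that clade.
C4 (derived state 'absent') is unique to Taxon 3 (autapomorphy; uninformative for grouping).
C5: derived state 'absent' in Taxon 8 only — an autapomorphy, so it tells us nothing about relationships among taxa.
C6 (derived state 'present') is shared by Taxon 2, Taxon 3, Taxon 4, and Taxon 9 — a synapomorphy uniting that clade.
Most parsimonious ingroup topology: ((((Taxon 9,Taxon 3),(Taxon 4,Taxon 2)),Taxon 8),Taxon 5).
Taxon 9 and Taxon 3 form a cherry on this tree, so they are sister taxa.

Taxon 3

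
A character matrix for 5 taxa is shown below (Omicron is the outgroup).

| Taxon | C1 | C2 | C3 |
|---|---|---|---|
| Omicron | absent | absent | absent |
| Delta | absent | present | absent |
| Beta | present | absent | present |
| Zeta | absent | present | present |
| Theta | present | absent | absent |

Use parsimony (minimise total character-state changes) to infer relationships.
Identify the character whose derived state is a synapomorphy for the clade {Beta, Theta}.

C1

The outgroup has state 'absent' for every character, so 'present' is the derived state throughout.
Only Beta and Theta show the derived state 'present' for C1, supporting them as a clade.
Only Delta and Zeta show the derived state 'present' for C2, supporting them as a clade.
C3 groups Beta and Zeta, which is incompatible with the clades supported by the remaining characters; treating it as convergent (homoplasy) costs fewer steps than any alternative tree.
Most parsimonious ingroup topology: ((Delta,Zeta),(Beta,Theta)).
The clade {Beta, Theta} is supported by C1: its derived state 'present' occurs in exactly those taxa and in no other taxon (including the outgroup).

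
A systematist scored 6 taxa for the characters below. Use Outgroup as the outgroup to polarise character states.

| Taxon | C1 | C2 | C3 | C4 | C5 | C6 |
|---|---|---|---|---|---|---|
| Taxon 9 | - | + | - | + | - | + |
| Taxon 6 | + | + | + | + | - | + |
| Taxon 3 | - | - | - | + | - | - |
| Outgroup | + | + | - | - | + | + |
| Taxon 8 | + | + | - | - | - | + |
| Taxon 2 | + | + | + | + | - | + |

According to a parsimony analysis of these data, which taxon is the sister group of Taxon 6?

Taxon 2

Character polarity is set by the outgroup: the derived state is whichever differs from the outgroup's state, so for C1, C2, C5, C6 the derived state is '-', and for the remaining characters it is '+'.
C1: derived state '-' in Taxon 3 and Taxon 9 only — synapomorphy for {Taxon 3, Taxon 9}.
C2: derived state '-' in Taxon 3 only — an autapomorphy, so it tells us nothing about relationships among taxa.
C3 (derived state '+') is shared by Taxon 2 and Taxon 6 — a synapomorphy uniting that clade.
Only Taxon 2, Taxon 3, Taxon 6, and Taxon 9 show the derived state '+' for C4, supporting them as a clade.
All ingroup taxa share the derived state '-' for C5; it defines the ingroup but does not resolve relationships within it.
C6 (derived state '-') is unique to Taxon 3 (autapomorphy; uninformative for grouping).
Most parsimonious ingroup topology: (((Taxon 6,Taxon 2),(Taxon 9,Taxon 3)),Taxon 8).
Taxon 6 and Taxon 2 form a cherry on this tree, so they are sister taxa.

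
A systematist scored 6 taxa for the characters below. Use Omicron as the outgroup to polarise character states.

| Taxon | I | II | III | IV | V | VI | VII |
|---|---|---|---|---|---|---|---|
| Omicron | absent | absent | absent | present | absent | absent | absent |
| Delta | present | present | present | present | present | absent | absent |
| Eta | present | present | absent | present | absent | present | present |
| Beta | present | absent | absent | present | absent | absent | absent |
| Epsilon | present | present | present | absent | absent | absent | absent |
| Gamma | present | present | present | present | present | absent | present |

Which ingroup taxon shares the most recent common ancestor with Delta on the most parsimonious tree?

Character polarity is set by the outgroup: the derived state is whichever differs from the outgroup's state, so for IV the derived state is 'absent', and for the remaining characters it is 'present'.
I (derived state 'present') is shared by all ingroup taxa — unites the whole ingroup.
Only Delta, Epsilon, Eta, and Gamma show the derived state 'present' for II, supporting them as a clade.
III: derived state 'present' in Delta, Epsilon, and Gamma only — synapomorphy for {Delta, Epsilon, Gamma}.
IV: derived state 'absent' in Epsilon only — an autapomorphy, so it tells us nothing about relationships among taxa.
V (derived state 'present') is shared by Delta and Gamma — a synapomorphy uniting that clade.
VI (derived state 'present') is unique to Eta (autapomorphy; uninformative for grouping).
VII groups Eta and Gamma, which is incompatible with the clades supported by the remaining characters; treating it as convergent (homoplasy) costs fewer steps than any alternative tree.
Most parsimonious ingroup topology: ((((Delta,Gamma),Epsilon),Eta),Beta).
Delta and Gamma form a cherry on this tree, so they are sister taxa.

Gamma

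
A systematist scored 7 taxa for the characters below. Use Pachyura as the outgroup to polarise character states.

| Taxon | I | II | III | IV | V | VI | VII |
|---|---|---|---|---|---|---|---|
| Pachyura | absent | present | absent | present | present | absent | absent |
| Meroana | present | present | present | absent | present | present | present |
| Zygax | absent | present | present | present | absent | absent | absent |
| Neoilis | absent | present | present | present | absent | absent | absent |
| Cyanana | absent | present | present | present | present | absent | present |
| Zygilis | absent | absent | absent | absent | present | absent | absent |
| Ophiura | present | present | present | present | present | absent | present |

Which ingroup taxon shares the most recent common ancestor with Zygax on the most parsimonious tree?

Character polarity is set by the outgroup: the derived state is whichever differs from the outgroup's state, so for II, IV, V the derived state is 'absent', and for the remaining characters it is 'present'.
I: derived state 'present' in Meroana and Ophiura only — synapomorphy for {Meroana, Ophiura}.
II: derived state 'absent' in Zygilis only — an autapomorphy, so it tells us nothing about relationships among taxa.
III: derived state 'present' in Cyanana, Meroana, Neoilis, Ophiura, and Zygax only — synapomorphy for {Cyanana, Meroana, Neoilis, Ophiura, Zygax}.
IV groups Meroana and Zygilis, which is incompatible with the clades supported by the remaining characters; treating it as convergent (homoplasy) costs fewer steps than any alternative tree.
Only Neoilis and Zygax show the derived state 'absent' for V, supporting them as a clade.
VI (derived state 'present') is unique to Meroana (autapomorphy; uninformative for grouping).
VII: derived state 'present' in Cyanana, Meroana, and Ophiura only — synapomorphy for {Cyanana, Meroana, Ophiura}.
Most parsimonious ingroup topology: ((((Meroana,Ophiura),Cyanana),(Zygax,Neoilis)),Zygilis).
Zygax and Neoilis form a cherry on this tree, so they are sister taxa.

Neoilis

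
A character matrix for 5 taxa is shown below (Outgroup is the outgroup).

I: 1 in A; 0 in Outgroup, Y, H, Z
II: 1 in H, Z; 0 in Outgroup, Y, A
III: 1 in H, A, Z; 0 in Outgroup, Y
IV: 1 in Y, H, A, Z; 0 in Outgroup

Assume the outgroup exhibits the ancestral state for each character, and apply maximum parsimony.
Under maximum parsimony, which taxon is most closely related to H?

The outgroup has state '0' for every character, so '1' is the derived state throughout.
I (derived state '1') is unique to A (autapomorphy; uninformative for grouping).
II: derived state '1' in H and Z only — synapomorphy for {H, Z}.
III (derived state '1') is shared by A, H, and Z — a synapomorphy uniting that clade.
IV (derived state '1') is shared by all ingroup taxa — unites the whole ingroup.
Most parsimonious ingroup topology: (Y,((H,Z),A)).
H and Z form a cherry on this tree, so they are sister taxa.

Z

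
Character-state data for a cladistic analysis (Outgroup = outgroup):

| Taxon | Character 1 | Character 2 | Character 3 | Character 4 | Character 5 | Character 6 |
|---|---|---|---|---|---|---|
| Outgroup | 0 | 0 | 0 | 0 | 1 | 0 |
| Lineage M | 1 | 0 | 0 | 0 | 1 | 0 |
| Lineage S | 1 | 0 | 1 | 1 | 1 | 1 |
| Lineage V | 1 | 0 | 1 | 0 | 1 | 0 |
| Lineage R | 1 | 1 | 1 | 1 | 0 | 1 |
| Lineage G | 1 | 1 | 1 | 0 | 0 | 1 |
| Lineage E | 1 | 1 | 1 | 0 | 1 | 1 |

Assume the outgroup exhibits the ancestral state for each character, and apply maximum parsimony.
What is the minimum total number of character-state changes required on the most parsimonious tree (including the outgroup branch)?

Character polarity is set by the outgroup: the derived state is whichever differs from the outgroup's state, so for Character 5 the derived state is '0', and for the remaining characters it is '1'.
All ingroup taxa share the derived state '1' for Character 1; it defines the ingroup but does not resolve relationships within it.
Character 2: derived state '1' in Lineage E, Lineage G, and Lineage R only — synapomorphy for {Lineage E, Lineage G, Lineage R}.
Character 3: derived state '1' in Lineage E, Lineage G, Lineage R, Lineage S, and Lineage V only — synapomorphy for {Lineage E, Lineage G, Lineage R, Lineage S, Lineage V}.
Character 4 (state '1') occurs in Lineage R and Lineage S but conflicts with the nesting implied by the other characters — most parsimoniously interpreted as homoplasy.
Only Lineage G and Lineage R show the derived state '0' for Character 5, supporting them as a clade.
Character 6: derived state '1' in Lineage E, Lineage G, Lineage R, and Lineage S only — synapomorphy for {Lineage E, Lineage G, Lineage R, Lineage S}.
Most parsimonious ingroup topology: (Lineage M,((Lineage S,((Lineage R,Lineage G),Lineage E)),Lineage V)).
Changes per character on this tree: Character 1: 1; Character 2: 1; Character 3: 1; Character 4: 2; Character 5: 1; Character 6: 1.
Total = 7.

7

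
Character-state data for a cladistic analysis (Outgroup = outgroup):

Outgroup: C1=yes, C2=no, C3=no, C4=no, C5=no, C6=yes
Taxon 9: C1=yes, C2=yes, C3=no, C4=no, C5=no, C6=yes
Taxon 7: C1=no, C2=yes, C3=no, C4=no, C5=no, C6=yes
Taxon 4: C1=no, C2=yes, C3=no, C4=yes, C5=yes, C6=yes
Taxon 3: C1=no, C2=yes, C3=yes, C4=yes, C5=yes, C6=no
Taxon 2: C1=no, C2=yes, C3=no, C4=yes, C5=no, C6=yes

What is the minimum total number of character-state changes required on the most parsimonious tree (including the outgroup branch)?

6

Character polarity is set by the outgroup: the derived state is whichever differs from the outgroup's state, so for C1, C6 the derived state is 'no', and for the remaining characters it is 'yes'.
Only Taxon 2, Taxon 3, Taxon 4, and Taxon 7 show the derived state 'no' for C1, supporting them as a clade.
C2 (derived state 'yes') is shared by all ingroup taxa — unites the whole ingroup.
C3 (derived state 'yes') is unique to Taxon 3 (autapomorphy; uninformative for grouping).
C4: derived state 'yes' in Taxon 2, Taxon 3, and Taxon 4 only — synapomorphy for {Taxon 2, Taxon 3, Taxon 4}.
C5 (derived state 'yes') is shared by Taxon 3 and Taxon 4 — a synapomorphy uniting that clade.
C6: derived state 'no' in Taxon 3 only — an autapomorphy, so it tells us nothing about relationships among taxa.
Most parsimonious ingroup topology: (Taxon 9,(Taxon 7,((Taxon 4,Taxon 3),Taxon 2))).
Changes per character on this tree: C1: 1; C2: 1; C3: 1; C4: 1; C5: 1; C6: 1.
Total = 6.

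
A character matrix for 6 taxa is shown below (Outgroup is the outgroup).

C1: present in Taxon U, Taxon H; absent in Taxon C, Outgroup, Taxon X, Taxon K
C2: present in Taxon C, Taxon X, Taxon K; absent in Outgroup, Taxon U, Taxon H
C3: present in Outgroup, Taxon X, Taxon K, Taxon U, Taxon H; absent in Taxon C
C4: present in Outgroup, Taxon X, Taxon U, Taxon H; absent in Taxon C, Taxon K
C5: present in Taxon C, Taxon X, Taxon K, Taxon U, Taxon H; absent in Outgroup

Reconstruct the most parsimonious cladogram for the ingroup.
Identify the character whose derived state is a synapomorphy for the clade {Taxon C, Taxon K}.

C4

Character polarity is set by the outgroup: the derived state is whichever differs from the outgroup's state, so for C3, C4 the derived state is 'absent', and for the remaining characters it is 'present'.
Only Taxon H and Taxon U show the derived state 'present' for C1, supporting them as a clade.
Only Taxon C, Taxon K, and Taxon X show the derived state 'present' for C2, supporting them as a clade.
C3 (derived state 'absent') is unique to Taxon C (autapomorphy; uninformative for grouping).
C4 (derived state 'absent') is shared by Taxon C and Taxon K — a synapomorphy uniting that clade.
C5 (derived state 'present') is shared by all ingroup taxa — unites the whole ingroup.
Most parsimonious ingroup topology: ((Taxon H,Taxon U),((Taxon C,Taxon K),Taxon X)).
The clade {Taxon C, Taxon K} is supported by C4: its derived state 'absent' occurs in exactly those taxa and in no other taxon (including the outgroup).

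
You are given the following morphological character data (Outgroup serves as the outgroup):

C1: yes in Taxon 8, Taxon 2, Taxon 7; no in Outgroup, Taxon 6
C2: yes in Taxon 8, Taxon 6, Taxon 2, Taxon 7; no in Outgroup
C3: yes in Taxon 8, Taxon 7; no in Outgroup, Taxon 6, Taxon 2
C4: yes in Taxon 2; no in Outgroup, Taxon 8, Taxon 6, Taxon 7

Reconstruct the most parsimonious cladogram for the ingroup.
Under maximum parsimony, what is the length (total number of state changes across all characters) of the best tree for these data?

The outgroup has state 'no' for every character, so 'yes' is the derived state throughout.
C1 (derived state 'yes') is shared by Taxon 2, Taxon 7, and Taxon 8 — a synapomorphy uniting that clade.
All ingroup taxa share the derived state 'yes' for C2; it defines the ingroup but does not resolve relationships within it.
C3: derived state 'yes' in Taxon 7 and Taxon 8 only — synapomorphy for {Taxon 7, Taxon 8}.
C4: derived state 'yes' in Taxon 2 only — an autapomorphy, so it tells us nothing about relationships among taxa.
Most parsimonious ingroup topology: (((Taxon 8,Taxon 7),Taxon 2),Taxon 6).
Changes per character on this tree: C1: 1; C2: 1; C3: 1; C4: 1.
Total = 4.

4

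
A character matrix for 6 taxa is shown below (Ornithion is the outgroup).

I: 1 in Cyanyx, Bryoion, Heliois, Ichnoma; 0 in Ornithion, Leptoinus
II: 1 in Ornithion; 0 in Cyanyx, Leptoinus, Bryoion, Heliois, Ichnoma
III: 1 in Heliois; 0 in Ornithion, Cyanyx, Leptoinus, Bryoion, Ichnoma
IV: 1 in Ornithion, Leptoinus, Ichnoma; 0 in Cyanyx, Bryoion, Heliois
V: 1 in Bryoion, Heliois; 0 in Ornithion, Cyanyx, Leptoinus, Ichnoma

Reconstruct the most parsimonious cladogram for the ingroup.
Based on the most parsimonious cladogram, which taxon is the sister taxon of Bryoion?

Heliois

Character polarity is set by the outgroup: the derived state is whichever differs from the outgroup's state, so for II, IV the derived state is '0', and for the remaining characters it is '1'.
I (derived state '1') is shared by Bryoion, Cyanyx, Heliois, and Ichnoma — a synapomorphy uniting that clade.
All ingroup taxa share the derived state '0' for II; it defines the ingroup but does not resolve relationships within it.
III (derived state '1') is unique to Heliois (autapomorphy; uninformative for grouping).
Only Bryoion, Cyanyx, and Heliois show the derived state '0' for IV, supporting them as a clade.
V: derived state '1' in Bryoion and Heliois only — synapomorphy for {Bryoion, Heliois}.
Most parsimonious ingroup topology: (((Cyanyx,(Bryoion,Heliois)),Ichnoma),Leptoinus).
Bryoion and Heliois form a cherry on this tree, so they are sister taxa.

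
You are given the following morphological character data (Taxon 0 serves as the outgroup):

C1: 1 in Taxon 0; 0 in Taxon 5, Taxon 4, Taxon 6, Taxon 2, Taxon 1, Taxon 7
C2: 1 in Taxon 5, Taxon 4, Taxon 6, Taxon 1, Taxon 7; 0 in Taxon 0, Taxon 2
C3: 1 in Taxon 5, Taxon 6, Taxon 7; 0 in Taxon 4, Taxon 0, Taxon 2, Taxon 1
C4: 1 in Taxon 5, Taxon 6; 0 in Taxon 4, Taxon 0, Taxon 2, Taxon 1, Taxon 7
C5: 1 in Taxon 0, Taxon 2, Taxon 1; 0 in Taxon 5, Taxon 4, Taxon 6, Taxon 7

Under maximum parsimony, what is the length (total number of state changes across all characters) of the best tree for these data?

5

Character polarity is set by the outgroup: the derived state is whichever differs from the outgroup's state, so for C1, C5 the derived state is '0', and for the remaining characters it is '1'.
All ingroup taxa share the derived state '0' for C1; it defines the ingroup but does not resolve relationships within it.
Only Taxon 1, Taxon 4, Taxon 5, Taxon 6, and Taxon 7 show the derived state '1' for C2, supporting them as a clade.
C3: derived state '1' in Taxon 5, Taxon 6, and Taxon 7 only — synapomorphy for {Taxon 5, Taxon 6, Taxon 7}.
C4: derived state '1' in Taxon 5 and Taxon 6 only — synapomorphy for {Taxon 5, Taxon 6}.
C5 (derived state '0') is shared by Taxon 4, Taxon 5, Taxon 6, and Taxon 7 — a synapomorphy uniting that clade.
Most parsimonious ingroup topology: (((((Taxon 5,Taxon 6),Taxon 7),Taxon 4),Taxon 1),Taxon 2).
Changes per character on this tree: C1: 1; C2: 1; C3: 1; C4: 1; C5: 1.
Total = 5.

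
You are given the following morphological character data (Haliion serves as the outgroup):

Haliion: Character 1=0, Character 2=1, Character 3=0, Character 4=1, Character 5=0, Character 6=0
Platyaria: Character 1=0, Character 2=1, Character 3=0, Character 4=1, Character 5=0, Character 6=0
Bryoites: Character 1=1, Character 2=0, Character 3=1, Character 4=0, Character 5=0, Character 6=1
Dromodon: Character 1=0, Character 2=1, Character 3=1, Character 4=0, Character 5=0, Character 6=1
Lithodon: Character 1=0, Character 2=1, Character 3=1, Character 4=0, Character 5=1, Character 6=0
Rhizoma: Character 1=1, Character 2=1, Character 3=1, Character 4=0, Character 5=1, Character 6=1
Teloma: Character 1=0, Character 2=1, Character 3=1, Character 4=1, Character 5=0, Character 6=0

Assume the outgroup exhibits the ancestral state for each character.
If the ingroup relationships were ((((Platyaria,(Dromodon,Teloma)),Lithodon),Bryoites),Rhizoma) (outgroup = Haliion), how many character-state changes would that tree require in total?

Map each character onto ((((Platyaria,(Dromodon,Teloma)),Lithodon),Bryoites),Rhizoma) (rooted by Haliion) and count the minimum state changes it requires (Fitch parsimony):
Character 1: 2; Character 2: 1; Character 3: 2; Character 4: 3; Character 5: 2; Character 6: 3.
Total tree length = 13.

13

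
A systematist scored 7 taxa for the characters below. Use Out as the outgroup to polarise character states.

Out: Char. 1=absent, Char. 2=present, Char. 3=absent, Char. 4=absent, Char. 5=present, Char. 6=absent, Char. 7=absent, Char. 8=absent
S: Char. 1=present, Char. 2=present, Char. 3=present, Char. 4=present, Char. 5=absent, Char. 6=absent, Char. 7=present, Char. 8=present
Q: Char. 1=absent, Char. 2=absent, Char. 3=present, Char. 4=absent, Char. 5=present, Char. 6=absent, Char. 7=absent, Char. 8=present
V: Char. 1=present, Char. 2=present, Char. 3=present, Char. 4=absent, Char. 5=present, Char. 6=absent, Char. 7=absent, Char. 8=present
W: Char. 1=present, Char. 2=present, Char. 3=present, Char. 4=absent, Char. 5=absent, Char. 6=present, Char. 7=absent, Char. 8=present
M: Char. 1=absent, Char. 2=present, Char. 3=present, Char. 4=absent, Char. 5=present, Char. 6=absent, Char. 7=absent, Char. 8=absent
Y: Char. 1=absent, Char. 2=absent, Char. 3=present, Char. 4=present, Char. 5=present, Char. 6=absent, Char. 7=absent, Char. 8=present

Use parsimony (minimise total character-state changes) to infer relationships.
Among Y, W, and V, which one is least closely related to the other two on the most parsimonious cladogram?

Character polarity is set by the outgroup: the derived state is whichever differs from the outgroup's state, so for Char. 2, Char. 5 the derived state is 'absent', and for the remaining characters it is 'present'.
Char. 1 (derived state 'present') is shared by S, V, and W — a synapomorphy uniting that clade.
Char. 2 (derived state 'absent') is shared by Q and Y — a synapomorphy uniting that clade.
Char. 3 (derived state 'present') is shared by all ingroup taxa — unites the whole ingroup.
Char. 4 groups S and Y, which is incompatible with the clades supported by the remaining characters; treating it as convergent (homoplasy) costs fewer steps than any alternative tree.
Only S and W show the derived state 'absent' for Char. 5, supporting them as a clade.
Char. 6: derived state 'present' in W only — an autapomorphy, so it tells us nothing about relationships among taxa.
Char. 7 (derived state 'present') is unique to S (autapomorphy; uninformative for grouping).
Only Q, S, V, W, and Y show the derived state 'present' for Char. 8, supporting them as a clade.
Most parsimonious ingroup topology: ((((S,W),V),(Q,Y)),M).
V and W share a more recent common ancestor with each other than either does with Y, so Y is the least closely related of the three.

Y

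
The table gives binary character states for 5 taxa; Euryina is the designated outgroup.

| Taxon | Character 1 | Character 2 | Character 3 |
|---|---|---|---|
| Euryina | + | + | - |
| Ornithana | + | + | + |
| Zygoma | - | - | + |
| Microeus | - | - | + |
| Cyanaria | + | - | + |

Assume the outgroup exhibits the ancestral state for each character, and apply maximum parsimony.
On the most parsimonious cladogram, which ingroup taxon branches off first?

Ornithana

Character polarity is set by the outgroup: the derived state is whichever differs from the outgroup's state, so for Character 1, Character 2 the derived state is '-', and for the remaining characters it is '+'.
Character 1 (derived state '-') is shared by Microeus and Zygoma — a synapomorphy uniting that clade.
Character 2 (derived state '-') is shared by Cyanaria, Microeus, and Zygoma — a synapomorphy uniting that clade.
Character 3 (derived state '+') is shared by all ingroup taxa — unites the whole ingroup.
Most parsimonious ingroup topology: (Ornithana,((Zygoma,Microeus),Cyanaria)).
Ornithana is sister to the clade containing all other ingroup taxa, so it is the earliest-diverging (most basal) ingroup lineage.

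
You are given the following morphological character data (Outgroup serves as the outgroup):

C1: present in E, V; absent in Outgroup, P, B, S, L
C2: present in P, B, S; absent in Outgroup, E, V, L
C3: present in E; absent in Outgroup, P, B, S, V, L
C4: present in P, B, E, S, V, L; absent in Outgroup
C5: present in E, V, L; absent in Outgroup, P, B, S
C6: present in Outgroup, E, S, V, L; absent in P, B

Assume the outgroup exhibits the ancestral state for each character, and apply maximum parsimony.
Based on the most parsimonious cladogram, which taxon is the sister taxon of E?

Character polarity is set by the outgroup: the derived state is whichever differs from the outgroup's state, so for C6 the derived state is 'absent', and for the remaining characters it is 'present'.
C1: derived state 'present' in E and V only — synapomorphy for {E, V}.
C2: derived state 'present' in B, P, and S only — synapomorphy for {B, P, S}.
C3: derived state 'present' in E only — an autapomorphy, so it tells us nothing about relationships among taxa.
All ingroup taxa share the derived state 'present' for C4; it defines the ingroup but does not resolve relationships within it.
C5 (derived state 'present') is shared by E, L, and V — a synapomorphy uniting that clade.
C6 (derived state 'absent') is shared by B and P — a synapomorphy uniting that clade.
Most parsimonious ingroup topology: (((P,B),S),((E,V),L)).
E and V form a cherry on this tree, so they are sister taxa.

V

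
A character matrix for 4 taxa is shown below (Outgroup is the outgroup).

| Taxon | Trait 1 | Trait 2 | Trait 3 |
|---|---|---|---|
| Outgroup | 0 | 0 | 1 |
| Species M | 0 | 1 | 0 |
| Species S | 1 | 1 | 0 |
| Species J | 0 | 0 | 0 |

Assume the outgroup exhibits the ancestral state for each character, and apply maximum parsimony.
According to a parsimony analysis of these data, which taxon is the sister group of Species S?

Character polarity is set by the outgroup: the derived state is whichever differs from the outgroup's state, so for Trait 3 the derived state is '0', and for the remaining characters it is '1'.
Trait 1 (derived state '1') is unique to Species S (autapomorphy; uninformative for grouping).
Trait 2 (derived state '1') is shared by Species M and Species S — a synapomorphy uniting that clade.
All ingroup taxa share the derived state '0' for Trait 3; it defines the ingroup but does not resolve relationships within it.
Most parsimonious ingroup topology: ((Species M,Species S),Species J).
Species S and Species M form a cherry on this tree, so they are sister taxa.

Species M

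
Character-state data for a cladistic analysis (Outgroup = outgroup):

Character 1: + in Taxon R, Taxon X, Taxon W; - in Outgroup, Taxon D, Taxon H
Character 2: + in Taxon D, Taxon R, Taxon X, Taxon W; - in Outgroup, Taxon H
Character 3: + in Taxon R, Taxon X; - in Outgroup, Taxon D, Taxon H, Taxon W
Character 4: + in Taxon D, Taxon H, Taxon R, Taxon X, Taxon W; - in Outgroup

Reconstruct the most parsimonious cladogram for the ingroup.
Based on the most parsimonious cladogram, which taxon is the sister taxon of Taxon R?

The outgroup has state '-' for every character, so '+' is the derived state throughout.
Character 1: derived state '+' in Taxon R, Taxon W, and Taxon X only — synapomorphy for {Taxon R, Taxon W, Taxon X}.
Only Taxon D, Taxon R, Taxon W, and Taxon X show the derived state '+' for Character 2, supporting them as a clade.
Only Taxon R and Taxon X show the derived state '+' for Character 3, supporting them as a clade.
Character 4 (derived state '+') is shared by all ingroup taxa — unites the whole ingroup.
Most parsimonious ingroup topology: ((Taxon D,((Taxon R,Taxon X),Taxon W)),Taxon H).
Taxon R and Taxon X form a cherry on this tree, so they are sister taxa.

Taxon X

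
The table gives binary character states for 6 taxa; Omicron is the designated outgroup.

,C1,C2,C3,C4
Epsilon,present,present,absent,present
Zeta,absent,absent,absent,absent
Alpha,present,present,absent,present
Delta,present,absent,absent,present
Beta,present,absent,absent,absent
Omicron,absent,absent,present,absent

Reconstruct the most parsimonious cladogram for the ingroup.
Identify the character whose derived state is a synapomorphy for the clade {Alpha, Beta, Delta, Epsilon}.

C1

Character polarity is set by the outgroup: the derived state is whichever differs from the outgroup's state, so for C3 the derived state is 'absent', and for the remaining characters it is 'present'.
C1: derived state 'present' in Alpha, Beta, Delta, and Epsilon only — synapomorphy for {Alpha, Beta, Delta, Epsilon}.
Only Alpha and Epsilon show the derived state 'present' for C2, supporting them as a clade.
All ingroup taxa share the derived state 'absent' for C3; it defines the ingroup but does not resolve relationships within it.
C4: derived state 'present' in Alpha, Delta, and Epsilon only — synapomorphy for {Alpha, Delta, Epsilon}.
Most parsimonious ingroup topology: ((Beta,(Delta,(Epsilon,Alpha))),Zeta).
The clade {Alpha, Beta, Delta, Epsilon} is supported by C1: its derived state 'present' occurs in exactly those taxa and in no other taxon (including the outgroup).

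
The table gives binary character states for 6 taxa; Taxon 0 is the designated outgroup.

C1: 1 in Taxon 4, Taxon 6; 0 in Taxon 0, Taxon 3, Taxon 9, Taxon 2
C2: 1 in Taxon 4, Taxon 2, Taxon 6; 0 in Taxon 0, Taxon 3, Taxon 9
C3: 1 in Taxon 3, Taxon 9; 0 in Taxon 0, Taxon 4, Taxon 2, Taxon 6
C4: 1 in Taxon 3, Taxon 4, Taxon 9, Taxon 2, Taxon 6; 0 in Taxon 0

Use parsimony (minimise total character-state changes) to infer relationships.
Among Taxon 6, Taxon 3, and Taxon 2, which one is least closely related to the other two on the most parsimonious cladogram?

Taxon 3

The outgroup has state '0' for every character, so '1' is the derived state throughout.
C1 (derived state '1') is shared by Taxon 4 and Taxon 6 — a synapomorphy uniting that clade.
Only Taxon 2, Taxon 4, and Taxon 6 show the derived state '1' for C2, supporting them as a clade.
C3: derived state '1' in Taxon 3 and Taxon 9 only — synapomorphy for {Taxon 3, Taxon 9}.
C4 (derived state '1') is shared by all ingroup taxa — unites the whole ingroup.
Most parsimonious ingroup topology: ((Taxon 3,Taxon 9),((Taxon 4,Taxon 6),Taxon 2)).
Taxon 2 and Taxon 6 share a more recent common ancestor with each other than either does with Taxon 3, so Taxon 3 is the least closely related of the three.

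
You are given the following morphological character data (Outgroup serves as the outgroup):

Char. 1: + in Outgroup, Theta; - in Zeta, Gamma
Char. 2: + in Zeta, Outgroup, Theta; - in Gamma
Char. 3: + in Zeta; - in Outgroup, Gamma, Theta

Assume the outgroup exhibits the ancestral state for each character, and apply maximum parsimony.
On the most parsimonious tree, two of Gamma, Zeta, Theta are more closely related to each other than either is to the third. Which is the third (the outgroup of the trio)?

Character polarity is set by the outgroup: the derived state is whichever differs from the outgroup's state, so for Char. 1, Char. 2 the derived state is '-', and for the remaining characters it is '+'.
Char. 1 (derived state '-') is shared by Gamma and Zeta — a synapomorphy uniting that clade.
Char. 2: derived state '-' in Gamma only — an autapomorphy, so it tells us nothing about relationships among taxa.
Char. 3: derived state '+' in Zeta only — an autapomorphy, so it tells us nothing about relationships among taxa.
Most parsimonious ingroup topology: ((Gamma,Zeta),Theta).
Gamma and Zeta share a more recent common ancestor with each other than either does with Theta, so Theta is the least closely related of the three.

Theta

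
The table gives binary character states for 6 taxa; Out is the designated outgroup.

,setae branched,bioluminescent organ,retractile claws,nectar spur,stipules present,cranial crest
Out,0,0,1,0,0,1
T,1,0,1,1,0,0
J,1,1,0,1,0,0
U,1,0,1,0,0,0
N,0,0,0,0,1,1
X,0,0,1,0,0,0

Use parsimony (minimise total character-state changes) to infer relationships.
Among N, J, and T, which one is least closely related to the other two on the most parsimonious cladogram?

N

Character polarity is set by the outgroup: the derived state is whichever differs from the outgroup's state, so for retractile claws, cranial crest the derived state is '0', and for the remaining characters it is '1'.
setae branched (derived state '1') is shared by J, T, and U — a synapomorphy uniting that clade.
bioluminescent organ: derived state '1' in J only — an autapomorphy, so it tells us nothing about relationships among taxa.
retractile claws (state '0') occurs in J and N but conflicts with the nesting implied by the other characters — most parsimoniously interpreted as homoplasy.
nectar spur: derived state '1' in J and T only — synapomorphy for {J, T}.
stipules present (derived state '1') is unique to N (autapomorphy; uninformative for grouping).
cranial crest: derived state '0' in J, T, U, and X only — synapomorphy for {J, T, U, X}.
Most parsimonious ingroup topology: ((((T,J),U),X),N).
T and J share a more recent common ancestor with each other than either does with N, so N is the least closely related of the three.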